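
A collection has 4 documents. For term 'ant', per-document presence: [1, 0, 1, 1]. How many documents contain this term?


Checking each document for 'ant':
Doc 1: present
Doc 2: absent
Doc 3: present
Doc 4: present
df = sum of presences = 1 + 0 + 1 + 1 = 3

3


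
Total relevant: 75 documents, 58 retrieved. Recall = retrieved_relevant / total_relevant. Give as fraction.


Recall = retrieved_relevant / total_relevant
= 58 / 75
= 58 / (58 + 17)
= 58/75

58/75


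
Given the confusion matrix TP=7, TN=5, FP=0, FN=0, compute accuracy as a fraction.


Accuracy = (TP + TN) / (TP + TN + FP + FN)
TP + TN = 7 + 5 = 12
Total = 7 + 5 + 0 + 0 = 12
Accuracy = 12 / 12 = 1

1


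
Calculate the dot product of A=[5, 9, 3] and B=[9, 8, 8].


Dot product = sum of element-wise products
A[0]*B[0] = 5*9 = 45
A[1]*B[1] = 9*8 = 72
A[2]*B[2] = 3*8 = 24
Sum = 45 + 72 + 24 = 141

141


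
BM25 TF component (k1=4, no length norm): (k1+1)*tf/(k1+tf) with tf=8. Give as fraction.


BM25 TF component = (k1+1)*tf / (k1+tf)
k1 = 4, tf = 8
Numerator = (4+1)*8 = 40
Denominator = 4 + 8 = 12
= 40/12 = 10/3

10/3


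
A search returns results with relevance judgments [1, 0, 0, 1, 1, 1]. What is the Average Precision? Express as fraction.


Computing P@k for each relevant position:
Position 1: relevant, P@1 = 1/1 = 1
Position 2: not relevant
Position 3: not relevant
Position 4: relevant, P@4 = 2/4 = 1/2
Position 5: relevant, P@5 = 3/5 = 3/5
Position 6: relevant, P@6 = 4/6 = 2/3
Sum of P@k = 1 + 1/2 + 3/5 + 2/3 = 83/30
AP = 83/30 / 4 = 83/120

83/120


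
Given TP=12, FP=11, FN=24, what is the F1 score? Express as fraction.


F1 = 2 * P * R / (P + R)
P = TP/(TP+FP) = 12/23 = 12/23
R = TP/(TP+FN) = 12/36 = 1/3
2 * P * R = 2 * 12/23 * 1/3 = 8/23
P + R = 12/23 + 1/3 = 59/69
F1 = 8/23 / 59/69 = 24/59

24/59


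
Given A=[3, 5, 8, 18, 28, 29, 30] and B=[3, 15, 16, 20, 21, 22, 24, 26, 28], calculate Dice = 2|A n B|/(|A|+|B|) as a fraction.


A intersect B = [3, 28]
|A intersect B| = 2
|A| = 7, |B| = 9
Dice = 2*2 / (7+9)
= 4 / 16 = 1/4

1/4


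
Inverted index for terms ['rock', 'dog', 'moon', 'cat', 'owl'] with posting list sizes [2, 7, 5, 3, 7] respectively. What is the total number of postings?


Summing posting list sizes:
'rock': 2 postings
'dog': 7 postings
'moon': 5 postings
'cat': 3 postings
'owl': 7 postings
Total = 2 + 7 + 5 + 3 + 7 = 24

24


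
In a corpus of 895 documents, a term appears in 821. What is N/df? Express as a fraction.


IDF ratio = N / df
= 895 / 821
= 895/821

895/821


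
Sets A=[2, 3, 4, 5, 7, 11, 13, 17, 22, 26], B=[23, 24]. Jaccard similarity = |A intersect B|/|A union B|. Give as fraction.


A intersect B = []
|A intersect B| = 0
A union B = [2, 3, 4, 5, 7, 11, 13, 17, 22, 23, 24, 26]
|A union B| = 12
Jaccard = 0/12 = 0

0


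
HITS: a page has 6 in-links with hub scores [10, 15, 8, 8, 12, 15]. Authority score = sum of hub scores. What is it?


Authority = sum of hub scores of in-linkers
In-link 1: hub score = 10
In-link 2: hub score = 15
In-link 3: hub score = 8
In-link 4: hub score = 8
In-link 5: hub score = 12
In-link 6: hub score = 15
Authority = 10 + 15 + 8 + 8 + 12 + 15 = 68

68


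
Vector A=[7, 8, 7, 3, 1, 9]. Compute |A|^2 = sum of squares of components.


|A|^2 = sum of squared components
A[0]^2 = 7^2 = 49
A[1]^2 = 8^2 = 64
A[2]^2 = 7^2 = 49
A[3]^2 = 3^2 = 9
A[4]^2 = 1^2 = 1
A[5]^2 = 9^2 = 81
Sum = 49 + 64 + 49 + 9 + 1 + 81 = 253

253


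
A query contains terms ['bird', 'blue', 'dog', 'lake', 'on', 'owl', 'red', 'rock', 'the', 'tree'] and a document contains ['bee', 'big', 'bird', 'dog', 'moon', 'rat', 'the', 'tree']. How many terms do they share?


Query terms: ['bird', 'blue', 'dog', 'lake', 'on', 'owl', 'red', 'rock', 'the', 'tree']
Document terms: ['bee', 'big', 'bird', 'dog', 'moon', 'rat', 'the', 'tree']
Common terms: ['bird', 'dog', 'the', 'tree']
Overlap count = 4

4


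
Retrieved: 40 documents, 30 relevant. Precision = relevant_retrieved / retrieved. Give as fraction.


Precision = relevant_retrieved / total_retrieved
= 30 / 40
= 30 / (30 + 10)
= 3/4

3/4


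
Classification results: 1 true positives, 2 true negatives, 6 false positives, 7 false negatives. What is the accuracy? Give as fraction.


Accuracy = (TP + TN) / (TP + TN + FP + FN)
TP + TN = 1 + 2 = 3
Total = 1 + 2 + 6 + 7 = 16
Accuracy = 3 / 16 = 3/16

3/16


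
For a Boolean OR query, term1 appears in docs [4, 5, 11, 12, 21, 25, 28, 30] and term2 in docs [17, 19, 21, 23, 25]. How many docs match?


Boolean OR: find union of posting lists
term1 docs: [4, 5, 11, 12, 21, 25, 28, 30]
term2 docs: [17, 19, 21, 23, 25]
Union: [4, 5, 11, 12, 17, 19, 21, 23, 25, 28, 30]
|union| = 11

11


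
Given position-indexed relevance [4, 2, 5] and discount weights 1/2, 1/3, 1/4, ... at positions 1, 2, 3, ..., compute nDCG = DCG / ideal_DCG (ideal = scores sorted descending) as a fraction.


Position discount weights w_i = 1/(i+1) for i=1..3:
Weights = [1/2, 1/3, 1/4]
Actual relevance: [4, 2, 5]
DCG = 4/2 + 2/3 + 5/4 = 47/12
Ideal relevance (sorted desc): [5, 4, 2]
Ideal DCG = 5/2 + 4/3 + 2/4 = 13/3
nDCG = DCG / ideal_DCG = 47/12 / 13/3 = 47/52

47/52


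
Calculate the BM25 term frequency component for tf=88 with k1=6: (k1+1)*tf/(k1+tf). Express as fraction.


BM25 TF component = (k1+1)*tf / (k1+tf)
k1 = 6, tf = 88
Numerator = (6+1)*88 = 616
Denominator = 6 + 88 = 94
= 616/94 = 308/47

308/47


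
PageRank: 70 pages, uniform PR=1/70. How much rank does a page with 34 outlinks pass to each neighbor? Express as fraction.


Initial PR = 1/70 = 1/70
Outlinks = 34
Contribution per link = PR / outlinks
= 1/70 / 34
= 1/2380

1/2380


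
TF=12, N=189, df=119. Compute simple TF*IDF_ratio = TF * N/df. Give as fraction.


TF * (N/df)
= 12 * (189/119)
= 12 * 27/17
= 324/17

324/17


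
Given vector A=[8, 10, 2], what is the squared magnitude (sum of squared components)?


|A|^2 = sum of squared components
A[0]^2 = 8^2 = 64
A[1]^2 = 10^2 = 100
A[2]^2 = 2^2 = 4
Sum = 64 + 100 + 4 = 168

168


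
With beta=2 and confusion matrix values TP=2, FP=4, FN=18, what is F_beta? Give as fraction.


P = TP/(TP+FP) = 2/6 = 1/3
R = TP/(TP+FN) = 2/20 = 1/10
beta^2 = 2^2 = 4
(1 + beta^2) = 5
Numerator = (1+beta^2)*P*R = 1/6
Denominator = beta^2*P + R = 4/3 + 1/10 = 43/30
F_beta = 5/43

5/43


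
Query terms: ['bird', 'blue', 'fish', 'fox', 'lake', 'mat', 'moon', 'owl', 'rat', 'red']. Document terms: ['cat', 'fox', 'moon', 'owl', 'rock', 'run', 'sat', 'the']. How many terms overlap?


Query terms: ['bird', 'blue', 'fish', 'fox', 'lake', 'mat', 'moon', 'owl', 'rat', 'red']
Document terms: ['cat', 'fox', 'moon', 'owl', 'rock', 'run', 'sat', 'the']
Common terms: ['fox', 'moon', 'owl']
Overlap count = 3

3


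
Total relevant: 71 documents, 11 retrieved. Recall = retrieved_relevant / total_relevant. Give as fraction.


Recall = retrieved_relevant / total_relevant
= 11 / 71
= 11 / (11 + 60)
= 11/71

11/71


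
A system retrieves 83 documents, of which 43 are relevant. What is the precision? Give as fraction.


Precision = relevant_retrieved / total_retrieved
= 43 / 83
= 43 / (43 + 40)
= 43/83

43/83


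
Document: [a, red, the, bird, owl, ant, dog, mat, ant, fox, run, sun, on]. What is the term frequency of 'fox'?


Document has 13 words
Scanning for 'fox':
Found at positions: [9]
Count = 1

1


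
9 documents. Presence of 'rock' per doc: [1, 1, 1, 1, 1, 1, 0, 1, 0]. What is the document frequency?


Checking each document for 'rock':
Doc 1: present
Doc 2: present
Doc 3: present
Doc 4: present
Doc 5: present
Doc 6: present
Doc 7: absent
Doc 8: present
Doc 9: absent
df = sum of presences = 1 + 1 + 1 + 1 + 1 + 1 + 0 + 1 + 0 = 7

7


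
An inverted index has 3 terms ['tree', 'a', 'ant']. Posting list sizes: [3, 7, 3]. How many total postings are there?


Summing posting list sizes:
'tree': 3 postings
'a': 7 postings
'ant': 3 postings
Total = 3 + 7 + 3 = 13

13


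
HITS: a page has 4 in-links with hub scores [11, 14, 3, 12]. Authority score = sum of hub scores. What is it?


Authority = sum of hub scores of in-linkers
In-link 1: hub score = 11
In-link 2: hub score = 14
In-link 3: hub score = 3
In-link 4: hub score = 12
Authority = 11 + 14 + 3 + 12 = 40

40


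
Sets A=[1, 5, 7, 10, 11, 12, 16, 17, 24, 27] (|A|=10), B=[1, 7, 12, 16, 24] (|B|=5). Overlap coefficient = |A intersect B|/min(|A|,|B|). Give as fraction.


A intersect B = [1, 7, 12, 16, 24]
|A intersect B| = 5
min(|A|, |B|) = min(10, 5) = 5
Overlap = 5 / 5 = 1

1


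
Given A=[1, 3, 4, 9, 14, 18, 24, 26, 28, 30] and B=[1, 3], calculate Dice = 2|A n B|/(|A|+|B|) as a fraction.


A intersect B = [1, 3]
|A intersect B| = 2
|A| = 10, |B| = 2
Dice = 2*2 / (10+2)
= 4 / 12 = 1/3

1/3


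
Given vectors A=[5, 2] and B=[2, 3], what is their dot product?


Dot product = sum of element-wise products
A[0]*B[0] = 5*2 = 10
A[1]*B[1] = 2*3 = 6
Sum = 10 + 6 = 16

16


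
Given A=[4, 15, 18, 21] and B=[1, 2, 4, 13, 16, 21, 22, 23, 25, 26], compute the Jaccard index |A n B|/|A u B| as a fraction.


A intersect B = [4, 21]
|A intersect B| = 2
A union B = [1, 2, 4, 13, 15, 16, 18, 21, 22, 23, 25, 26]
|A union B| = 12
Jaccard = 2/12 = 1/6

1/6


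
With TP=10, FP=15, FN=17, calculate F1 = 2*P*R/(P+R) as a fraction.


F1 = 2 * P * R / (P + R)
P = TP/(TP+FP) = 10/25 = 2/5
R = TP/(TP+FN) = 10/27 = 10/27
2 * P * R = 2 * 2/5 * 10/27 = 8/27
P + R = 2/5 + 10/27 = 104/135
F1 = 8/27 / 104/135 = 5/13

5/13


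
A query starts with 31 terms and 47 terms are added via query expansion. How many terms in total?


Original terms: 31
Expansion terms: 47
Total = 31 + 47 = 78

78


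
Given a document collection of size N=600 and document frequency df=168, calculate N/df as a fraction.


IDF ratio = N / df
= 600 / 168
= 25/7

25/7


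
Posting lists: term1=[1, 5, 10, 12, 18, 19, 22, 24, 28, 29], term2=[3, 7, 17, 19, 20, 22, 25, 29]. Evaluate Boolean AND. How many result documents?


Boolean AND: find intersection of posting lists
term1 docs: [1, 5, 10, 12, 18, 19, 22, 24, 28, 29]
term2 docs: [3, 7, 17, 19, 20, 22, 25, 29]
Intersection: [19, 22, 29]
|intersection| = 3

3


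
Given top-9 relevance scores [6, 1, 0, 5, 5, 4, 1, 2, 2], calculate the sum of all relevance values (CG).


Cumulative Gain = sum of relevance scores
Position 1: rel=6, running sum=6
Position 2: rel=1, running sum=7
Position 3: rel=0, running sum=7
Position 4: rel=5, running sum=12
Position 5: rel=5, running sum=17
Position 6: rel=4, running sum=21
Position 7: rel=1, running sum=22
Position 8: rel=2, running sum=24
Position 9: rel=2, running sum=26
CG = 26

26


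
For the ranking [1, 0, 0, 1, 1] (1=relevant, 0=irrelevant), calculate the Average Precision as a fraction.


Computing P@k for each relevant position:
Position 1: relevant, P@1 = 1/1 = 1
Position 2: not relevant
Position 3: not relevant
Position 4: relevant, P@4 = 2/4 = 1/2
Position 5: relevant, P@5 = 3/5 = 3/5
Sum of P@k = 1 + 1/2 + 3/5 = 21/10
AP = 21/10 / 3 = 7/10

7/10


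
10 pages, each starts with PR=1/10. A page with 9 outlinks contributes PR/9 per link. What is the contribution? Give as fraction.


Initial PR = 1/10 = 1/10
Outlinks = 9
Contribution per link = PR / outlinks
= 1/10 / 9
= 1/90

1/90


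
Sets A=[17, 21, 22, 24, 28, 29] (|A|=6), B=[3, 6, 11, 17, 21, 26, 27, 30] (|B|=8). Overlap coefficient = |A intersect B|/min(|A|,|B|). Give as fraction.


A intersect B = [17, 21]
|A intersect B| = 2
min(|A|, |B|) = min(6, 8) = 6
Overlap = 2 / 6 = 1/3

1/3


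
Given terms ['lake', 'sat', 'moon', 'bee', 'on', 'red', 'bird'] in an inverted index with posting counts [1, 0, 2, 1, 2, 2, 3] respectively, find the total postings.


Summing posting list sizes:
'lake': 1 postings
'sat': 0 postings
'moon': 2 postings
'bee': 1 postings
'on': 2 postings
'red': 2 postings
'bird': 3 postings
Total = 1 + 0 + 2 + 1 + 2 + 2 + 3 = 11

11


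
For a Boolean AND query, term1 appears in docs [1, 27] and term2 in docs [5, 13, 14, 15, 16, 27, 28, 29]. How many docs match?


Boolean AND: find intersection of posting lists
term1 docs: [1, 27]
term2 docs: [5, 13, 14, 15, 16, 27, 28, 29]
Intersection: [27]
|intersection| = 1

1


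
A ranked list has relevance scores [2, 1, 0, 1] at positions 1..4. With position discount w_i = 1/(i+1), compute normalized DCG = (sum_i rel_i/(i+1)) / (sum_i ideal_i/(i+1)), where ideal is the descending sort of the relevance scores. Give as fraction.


Position discount weights w_i = 1/(i+1) for i=1..4:
Weights = [1/2, 1/3, 1/4, 1/5]
Actual relevance: [2, 1, 0, 1]
DCG = 2/2 + 1/3 + 0/4 + 1/5 = 23/15
Ideal relevance (sorted desc): [2, 1, 1, 0]
Ideal DCG = 2/2 + 1/3 + 1/4 + 0/5 = 19/12
nDCG = DCG / ideal_DCG = 23/15 / 19/12 = 92/95

92/95


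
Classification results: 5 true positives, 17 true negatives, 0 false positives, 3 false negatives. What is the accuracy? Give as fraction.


Accuracy = (TP + TN) / (TP + TN + FP + FN)
TP + TN = 5 + 17 = 22
Total = 5 + 17 + 0 + 3 = 25
Accuracy = 22 / 25 = 22/25

22/25


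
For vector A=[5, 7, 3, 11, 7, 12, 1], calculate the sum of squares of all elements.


|A|^2 = sum of squared components
A[0]^2 = 5^2 = 25
A[1]^2 = 7^2 = 49
A[2]^2 = 3^2 = 9
A[3]^2 = 11^2 = 121
A[4]^2 = 7^2 = 49
A[5]^2 = 12^2 = 144
A[6]^2 = 1^2 = 1
Sum = 25 + 49 + 9 + 121 + 49 + 144 + 1 = 398

398


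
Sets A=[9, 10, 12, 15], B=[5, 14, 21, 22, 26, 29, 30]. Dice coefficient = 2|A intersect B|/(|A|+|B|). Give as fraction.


A intersect B = []
|A intersect B| = 0
|A| = 4, |B| = 7
Dice = 2*0 / (4+7)
= 0 / 11 = 0

0


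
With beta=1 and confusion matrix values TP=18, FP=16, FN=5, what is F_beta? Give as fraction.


P = TP/(TP+FP) = 18/34 = 9/17
R = TP/(TP+FN) = 18/23 = 18/23
beta^2 = 1^2 = 1
(1 + beta^2) = 2
Numerator = (1+beta^2)*P*R = 324/391
Denominator = beta^2*P + R = 9/17 + 18/23 = 513/391
F_beta = 12/19

12/19


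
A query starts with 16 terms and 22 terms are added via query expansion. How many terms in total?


Original terms: 16
Expansion terms: 22
Total = 16 + 22 = 38

38


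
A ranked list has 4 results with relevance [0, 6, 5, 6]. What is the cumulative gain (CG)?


Cumulative Gain = sum of relevance scores
Position 1: rel=0, running sum=0
Position 2: rel=6, running sum=6
Position 3: rel=5, running sum=11
Position 4: rel=6, running sum=17
CG = 17

17


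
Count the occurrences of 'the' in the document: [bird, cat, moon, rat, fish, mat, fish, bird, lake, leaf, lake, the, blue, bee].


Document has 14 words
Scanning for 'the':
Found at positions: [11]
Count = 1

1


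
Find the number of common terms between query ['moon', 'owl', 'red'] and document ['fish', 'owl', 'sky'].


Query terms: ['moon', 'owl', 'red']
Document terms: ['fish', 'owl', 'sky']
Common terms: ['owl']
Overlap count = 1

1


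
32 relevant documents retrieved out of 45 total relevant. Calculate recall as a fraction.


Recall = retrieved_relevant / total_relevant
= 32 / 45
= 32 / (32 + 13)
= 32/45

32/45


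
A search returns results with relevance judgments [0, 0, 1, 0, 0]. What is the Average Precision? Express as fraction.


Computing P@k for each relevant position:
Position 1: not relevant
Position 2: not relevant
Position 3: relevant, P@3 = 1/3 = 1/3
Position 4: not relevant
Position 5: not relevant
Sum of P@k = 1/3 = 1/3
AP = 1/3 / 1 = 1/3

1/3


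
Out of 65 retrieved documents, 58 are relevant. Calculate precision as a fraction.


Precision = relevant_retrieved / total_retrieved
= 58 / 65
= 58 / (58 + 7)
= 58/65

58/65


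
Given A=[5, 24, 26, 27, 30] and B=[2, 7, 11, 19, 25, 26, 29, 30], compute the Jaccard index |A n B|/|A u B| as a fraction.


A intersect B = [26, 30]
|A intersect B| = 2
A union B = [2, 5, 7, 11, 19, 24, 25, 26, 27, 29, 30]
|A union B| = 11
Jaccard = 2/11 = 2/11

2/11


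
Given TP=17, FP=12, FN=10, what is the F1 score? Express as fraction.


F1 = 2 * P * R / (P + R)
P = TP/(TP+FP) = 17/29 = 17/29
R = TP/(TP+FN) = 17/27 = 17/27
2 * P * R = 2 * 17/29 * 17/27 = 578/783
P + R = 17/29 + 17/27 = 952/783
F1 = 578/783 / 952/783 = 17/28

17/28


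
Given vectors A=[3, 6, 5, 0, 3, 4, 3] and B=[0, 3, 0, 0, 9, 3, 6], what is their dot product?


Dot product = sum of element-wise products
A[0]*B[0] = 3*0 = 0
A[1]*B[1] = 6*3 = 18
A[2]*B[2] = 5*0 = 0
A[3]*B[3] = 0*0 = 0
A[4]*B[4] = 3*9 = 27
A[5]*B[5] = 4*3 = 12
A[6]*B[6] = 3*6 = 18
Sum = 0 + 18 + 0 + 0 + 27 + 12 + 18 = 75

75


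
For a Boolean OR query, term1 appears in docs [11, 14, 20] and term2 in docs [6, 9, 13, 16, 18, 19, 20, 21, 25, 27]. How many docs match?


Boolean OR: find union of posting lists
term1 docs: [11, 14, 20]
term2 docs: [6, 9, 13, 16, 18, 19, 20, 21, 25, 27]
Union: [6, 9, 11, 13, 14, 16, 18, 19, 20, 21, 25, 27]
|union| = 12

12


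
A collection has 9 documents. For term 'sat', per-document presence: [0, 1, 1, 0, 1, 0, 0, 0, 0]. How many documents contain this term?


Checking each document for 'sat':
Doc 1: absent
Doc 2: present
Doc 3: present
Doc 4: absent
Doc 5: present
Doc 6: absent
Doc 7: absent
Doc 8: absent
Doc 9: absent
df = sum of presences = 0 + 1 + 1 + 0 + 1 + 0 + 0 + 0 + 0 = 3

3


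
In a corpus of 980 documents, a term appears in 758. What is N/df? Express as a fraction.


IDF ratio = N / df
= 980 / 758
= 490/379

490/379


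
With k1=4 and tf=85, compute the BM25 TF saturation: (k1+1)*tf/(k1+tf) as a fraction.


BM25 TF component = (k1+1)*tf / (k1+tf)
k1 = 4, tf = 85
Numerator = (4+1)*85 = 425
Denominator = 4 + 85 = 89
= 425/89 = 425/89

425/89


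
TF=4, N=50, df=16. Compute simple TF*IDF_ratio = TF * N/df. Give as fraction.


TF * (N/df)
= 4 * (50/16)
= 4 * 25/8
= 25/2

25/2


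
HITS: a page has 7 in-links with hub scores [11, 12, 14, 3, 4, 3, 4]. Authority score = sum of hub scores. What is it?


Authority = sum of hub scores of in-linkers
In-link 1: hub score = 11
In-link 2: hub score = 12
In-link 3: hub score = 14
In-link 4: hub score = 3
In-link 5: hub score = 4
In-link 6: hub score = 3
In-link 7: hub score = 4
Authority = 11 + 12 + 14 + 3 + 4 + 3 + 4 = 51

51


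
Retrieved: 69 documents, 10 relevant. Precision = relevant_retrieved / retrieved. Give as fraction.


Precision = relevant_retrieved / total_retrieved
= 10 / 69
= 10 / (10 + 59)
= 10/69

10/69


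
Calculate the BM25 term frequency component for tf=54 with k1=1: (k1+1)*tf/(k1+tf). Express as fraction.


BM25 TF component = (k1+1)*tf / (k1+tf)
k1 = 1, tf = 54
Numerator = (1+1)*54 = 108
Denominator = 1 + 54 = 55
= 108/55 = 108/55

108/55


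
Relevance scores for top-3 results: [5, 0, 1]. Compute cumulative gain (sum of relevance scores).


Cumulative Gain = sum of relevance scores
Position 1: rel=5, running sum=5
Position 2: rel=0, running sum=5
Position 3: rel=1, running sum=6
CG = 6

6


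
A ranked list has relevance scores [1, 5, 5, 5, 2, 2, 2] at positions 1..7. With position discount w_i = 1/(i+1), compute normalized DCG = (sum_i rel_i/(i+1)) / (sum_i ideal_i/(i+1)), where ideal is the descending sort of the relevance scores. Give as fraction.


Position discount weights w_i = 1/(i+1) for i=1..7:
Weights = [1/2, 1/3, 1/4, 1/5, 1/6, 1/7, 1/8]
Actual relevance: [1, 5, 5, 5, 2, 2, 2]
DCG = 1/2 + 5/3 + 5/4 + 5/5 + 2/6 + 2/7 + 2/8 = 37/7
Ideal relevance (sorted desc): [5, 5, 5, 2, 2, 2, 1]
Ideal DCG = 5/2 + 5/3 + 5/4 + 2/5 + 2/6 + 2/7 + 1/8 = 1837/280
nDCG = DCG / ideal_DCG = 37/7 / 1837/280 = 1480/1837

1480/1837


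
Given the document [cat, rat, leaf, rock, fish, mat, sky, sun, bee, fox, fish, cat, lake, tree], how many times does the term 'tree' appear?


Document has 14 words
Scanning for 'tree':
Found at positions: [13]
Count = 1

1


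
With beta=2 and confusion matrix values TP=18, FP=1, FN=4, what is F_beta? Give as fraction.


P = TP/(TP+FP) = 18/19 = 18/19
R = TP/(TP+FN) = 18/22 = 9/11
beta^2 = 2^2 = 4
(1 + beta^2) = 5
Numerator = (1+beta^2)*P*R = 810/209
Denominator = beta^2*P + R = 72/19 + 9/11 = 963/209
F_beta = 90/107

90/107


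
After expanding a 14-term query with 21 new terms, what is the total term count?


Original terms: 14
Expansion terms: 21
Total = 14 + 21 = 35

35


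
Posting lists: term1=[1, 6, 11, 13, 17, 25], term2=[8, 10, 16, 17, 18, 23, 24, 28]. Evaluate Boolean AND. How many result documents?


Boolean AND: find intersection of posting lists
term1 docs: [1, 6, 11, 13, 17, 25]
term2 docs: [8, 10, 16, 17, 18, 23, 24, 28]
Intersection: [17]
|intersection| = 1

1


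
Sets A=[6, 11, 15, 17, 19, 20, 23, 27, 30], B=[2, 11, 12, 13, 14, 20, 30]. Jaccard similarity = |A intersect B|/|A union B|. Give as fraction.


A intersect B = [11, 20, 30]
|A intersect B| = 3
A union B = [2, 6, 11, 12, 13, 14, 15, 17, 19, 20, 23, 27, 30]
|A union B| = 13
Jaccard = 3/13 = 3/13

3/13


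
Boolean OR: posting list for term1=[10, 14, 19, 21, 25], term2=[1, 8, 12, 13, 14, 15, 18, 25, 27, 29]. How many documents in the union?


Boolean OR: find union of posting lists
term1 docs: [10, 14, 19, 21, 25]
term2 docs: [1, 8, 12, 13, 14, 15, 18, 25, 27, 29]
Union: [1, 8, 10, 12, 13, 14, 15, 18, 19, 21, 25, 27, 29]
|union| = 13

13


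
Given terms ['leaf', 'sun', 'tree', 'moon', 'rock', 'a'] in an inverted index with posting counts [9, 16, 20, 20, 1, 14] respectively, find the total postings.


Summing posting list sizes:
'leaf': 9 postings
'sun': 16 postings
'tree': 20 postings
'moon': 20 postings
'rock': 1 postings
'a': 14 postings
Total = 9 + 16 + 20 + 20 + 1 + 14 = 80

80


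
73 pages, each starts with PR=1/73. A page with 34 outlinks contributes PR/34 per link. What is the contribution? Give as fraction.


Initial PR = 1/73 = 1/73
Outlinks = 34
Contribution per link = PR / outlinks
= 1/73 / 34
= 1/2482

1/2482


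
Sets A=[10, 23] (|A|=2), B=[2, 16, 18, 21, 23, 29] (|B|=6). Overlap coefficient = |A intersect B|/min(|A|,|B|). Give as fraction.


A intersect B = [23]
|A intersect B| = 1
min(|A|, |B|) = min(2, 6) = 2
Overlap = 1 / 2 = 1/2

1/2


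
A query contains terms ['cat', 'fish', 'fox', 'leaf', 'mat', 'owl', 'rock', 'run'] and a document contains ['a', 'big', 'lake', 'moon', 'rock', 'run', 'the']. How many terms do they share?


Query terms: ['cat', 'fish', 'fox', 'leaf', 'mat', 'owl', 'rock', 'run']
Document terms: ['a', 'big', 'lake', 'moon', 'rock', 'run', 'the']
Common terms: ['rock', 'run']
Overlap count = 2

2


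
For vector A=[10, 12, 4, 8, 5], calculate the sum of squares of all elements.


|A|^2 = sum of squared components
A[0]^2 = 10^2 = 100
A[1]^2 = 12^2 = 144
A[2]^2 = 4^2 = 16
A[3]^2 = 8^2 = 64
A[4]^2 = 5^2 = 25
Sum = 100 + 144 + 16 + 64 + 25 = 349

349


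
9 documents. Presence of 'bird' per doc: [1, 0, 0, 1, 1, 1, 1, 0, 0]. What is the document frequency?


Checking each document for 'bird':
Doc 1: present
Doc 2: absent
Doc 3: absent
Doc 4: present
Doc 5: present
Doc 6: present
Doc 7: present
Doc 8: absent
Doc 9: absent
df = sum of presences = 1 + 0 + 0 + 1 + 1 + 1 + 1 + 0 + 0 = 5

5


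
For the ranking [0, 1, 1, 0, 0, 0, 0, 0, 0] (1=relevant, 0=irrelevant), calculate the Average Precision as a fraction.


Computing P@k for each relevant position:
Position 1: not relevant
Position 2: relevant, P@2 = 1/2 = 1/2
Position 3: relevant, P@3 = 2/3 = 2/3
Position 4: not relevant
Position 5: not relevant
Position 6: not relevant
Position 7: not relevant
Position 8: not relevant
Position 9: not relevant
Sum of P@k = 1/2 + 2/3 = 7/6
AP = 7/6 / 2 = 7/12

7/12


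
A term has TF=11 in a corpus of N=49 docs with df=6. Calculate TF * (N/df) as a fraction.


TF * (N/df)
= 11 * (49/6)
= 11 * 49/6
= 539/6

539/6


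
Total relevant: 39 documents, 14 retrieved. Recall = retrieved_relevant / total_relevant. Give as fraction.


Recall = retrieved_relevant / total_relevant
= 14 / 39
= 14 / (14 + 25)
= 14/39

14/39


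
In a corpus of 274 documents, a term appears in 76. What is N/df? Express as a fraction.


IDF ratio = N / df
= 274 / 76
= 137/38

137/38


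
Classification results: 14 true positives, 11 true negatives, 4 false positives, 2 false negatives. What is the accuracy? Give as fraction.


Accuracy = (TP + TN) / (TP + TN + FP + FN)
TP + TN = 14 + 11 = 25
Total = 14 + 11 + 4 + 2 = 31
Accuracy = 25 / 31 = 25/31

25/31


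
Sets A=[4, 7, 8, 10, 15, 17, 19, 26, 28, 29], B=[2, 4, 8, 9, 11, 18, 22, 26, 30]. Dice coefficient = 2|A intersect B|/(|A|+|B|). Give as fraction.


A intersect B = [4, 8, 26]
|A intersect B| = 3
|A| = 10, |B| = 9
Dice = 2*3 / (10+9)
= 6 / 19 = 6/19

6/19


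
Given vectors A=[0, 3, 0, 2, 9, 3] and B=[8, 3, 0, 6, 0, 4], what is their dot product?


Dot product = sum of element-wise products
A[0]*B[0] = 0*8 = 0
A[1]*B[1] = 3*3 = 9
A[2]*B[2] = 0*0 = 0
A[3]*B[3] = 2*6 = 12
A[4]*B[4] = 9*0 = 0
A[5]*B[5] = 3*4 = 12
Sum = 0 + 9 + 0 + 12 + 0 + 12 = 33

33


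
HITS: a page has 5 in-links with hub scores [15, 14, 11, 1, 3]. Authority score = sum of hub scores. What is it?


Authority = sum of hub scores of in-linkers
In-link 1: hub score = 15
In-link 2: hub score = 14
In-link 3: hub score = 11
In-link 4: hub score = 1
In-link 5: hub score = 3
Authority = 15 + 14 + 11 + 1 + 3 = 44

44


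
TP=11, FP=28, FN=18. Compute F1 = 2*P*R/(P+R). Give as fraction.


F1 = 2 * P * R / (P + R)
P = TP/(TP+FP) = 11/39 = 11/39
R = TP/(TP+FN) = 11/29 = 11/29
2 * P * R = 2 * 11/39 * 11/29 = 242/1131
P + R = 11/39 + 11/29 = 748/1131
F1 = 242/1131 / 748/1131 = 11/34

11/34


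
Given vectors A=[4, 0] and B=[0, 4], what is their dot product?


Dot product = sum of element-wise products
A[0]*B[0] = 4*0 = 0
A[1]*B[1] = 0*4 = 0
Sum = 0 + 0 = 0

0


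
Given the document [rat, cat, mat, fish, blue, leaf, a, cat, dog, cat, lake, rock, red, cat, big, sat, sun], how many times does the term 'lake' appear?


Document has 17 words
Scanning for 'lake':
Found at positions: [10]
Count = 1

1


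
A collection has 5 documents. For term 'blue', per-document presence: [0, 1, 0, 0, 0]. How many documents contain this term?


Checking each document for 'blue':
Doc 1: absent
Doc 2: present
Doc 3: absent
Doc 4: absent
Doc 5: absent
df = sum of presences = 0 + 1 + 0 + 0 + 0 = 1

1


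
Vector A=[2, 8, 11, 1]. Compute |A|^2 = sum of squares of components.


|A|^2 = sum of squared components
A[0]^2 = 2^2 = 4
A[1]^2 = 8^2 = 64
A[2]^2 = 11^2 = 121
A[3]^2 = 1^2 = 1
Sum = 4 + 64 + 121 + 1 = 190

190


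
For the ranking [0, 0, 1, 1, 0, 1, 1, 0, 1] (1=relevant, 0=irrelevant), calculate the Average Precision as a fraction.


Computing P@k for each relevant position:
Position 1: not relevant
Position 2: not relevant
Position 3: relevant, P@3 = 1/3 = 1/3
Position 4: relevant, P@4 = 2/4 = 1/2
Position 5: not relevant
Position 6: relevant, P@6 = 3/6 = 1/2
Position 7: relevant, P@7 = 4/7 = 4/7
Position 8: not relevant
Position 9: relevant, P@9 = 5/9 = 5/9
Sum of P@k = 1/3 + 1/2 + 1/2 + 4/7 + 5/9 = 155/63
AP = 155/63 / 5 = 31/63

31/63


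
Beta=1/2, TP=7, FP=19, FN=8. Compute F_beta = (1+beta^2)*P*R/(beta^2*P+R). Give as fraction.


P = TP/(TP+FP) = 7/26 = 7/26
R = TP/(TP+FN) = 7/15 = 7/15
beta^2 = 1/2^2 = 1/4
(1 + beta^2) = 5/4
Numerator = (1+beta^2)*P*R = 49/312
Denominator = beta^2*P + R = 7/104 + 7/15 = 833/1560
F_beta = 5/17

5/17


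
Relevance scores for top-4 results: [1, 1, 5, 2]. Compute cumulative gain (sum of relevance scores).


Cumulative Gain = sum of relevance scores
Position 1: rel=1, running sum=1
Position 2: rel=1, running sum=2
Position 3: rel=5, running sum=7
Position 4: rel=2, running sum=9
CG = 9

9


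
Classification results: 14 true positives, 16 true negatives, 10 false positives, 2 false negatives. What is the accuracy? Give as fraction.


Accuracy = (TP + TN) / (TP + TN + FP + FN)
TP + TN = 14 + 16 = 30
Total = 14 + 16 + 10 + 2 = 42
Accuracy = 30 / 42 = 5/7

5/7


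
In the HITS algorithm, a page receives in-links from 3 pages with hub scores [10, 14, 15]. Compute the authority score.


Authority = sum of hub scores of in-linkers
In-link 1: hub score = 10
In-link 2: hub score = 14
In-link 3: hub score = 15
Authority = 10 + 14 + 15 = 39

39


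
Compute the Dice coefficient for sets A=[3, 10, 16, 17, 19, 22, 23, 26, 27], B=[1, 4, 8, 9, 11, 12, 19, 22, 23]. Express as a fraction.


A intersect B = [19, 22, 23]
|A intersect B| = 3
|A| = 9, |B| = 9
Dice = 2*3 / (9+9)
= 6 / 18 = 1/3

1/3


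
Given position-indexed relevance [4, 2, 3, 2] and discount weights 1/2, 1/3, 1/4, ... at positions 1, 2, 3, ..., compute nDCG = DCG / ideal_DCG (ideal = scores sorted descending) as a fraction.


Position discount weights w_i = 1/(i+1) for i=1..4:
Weights = [1/2, 1/3, 1/4, 1/5]
Actual relevance: [4, 2, 3, 2]
DCG = 4/2 + 2/3 + 3/4 + 2/5 = 229/60
Ideal relevance (sorted desc): [4, 3, 2, 2]
Ideal DCG = 4/2 + 3/3 + 2/4 + 2/5 = 39/10
nDCG = DCG / ideal_DCG = 229/60 / 39/10 = 229/234

229/234


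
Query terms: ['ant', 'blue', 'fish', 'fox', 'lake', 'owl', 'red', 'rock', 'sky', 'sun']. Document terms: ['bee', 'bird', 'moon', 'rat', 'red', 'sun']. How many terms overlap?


Query terms: ['ant', 'blue', 'fish', 'fox', 'lake', 'owl', 'red', 'rock', 'sky', 'sun']
Document terms: ['bee', 'bird', 'moon', 'rat', 'red', 'sun']
Common terms: ['red', 'sun']
Overlap count = 2

2


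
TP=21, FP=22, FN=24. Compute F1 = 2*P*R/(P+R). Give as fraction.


F1 = 2 * P * R / (P + R)
P = TP/(TP+FP) = 21/43 = 21/43
R = TP/(TP+FN) = 21/45 = 7/15
2 * P * R = 2 * 21/43 * 7/15 = 98/215
P + R = 21/43 + 7/15 = 616/645
F1 = 98/215 / 616/645 = 21/44

21/44


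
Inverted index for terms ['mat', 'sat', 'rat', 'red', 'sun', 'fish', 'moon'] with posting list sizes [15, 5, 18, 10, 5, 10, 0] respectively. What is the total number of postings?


Summing posting list sizes:
'mat': 15 postings
'sat': 5 postings
'rat': 18 postings
'red': 10 postings
'sun': 5 postings
'fish': 10 postings
'moon': 0 postings
Total = 15 + 5 + 18 + 10 + 5 + 10 + 0 = 63

63


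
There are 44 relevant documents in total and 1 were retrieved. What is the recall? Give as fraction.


Recall = retrieved_relevant / total_relevant
= 1 / 44
= 1 / (1 + 43)
= 1/44

1/44


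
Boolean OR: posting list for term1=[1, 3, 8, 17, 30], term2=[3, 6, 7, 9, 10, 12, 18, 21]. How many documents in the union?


Boolean OR: find union of posting lists
term1 docs: [1, 3, 8, 17, 30]
term2 docs: [3, 6, 7, 9, 10, 12, 18, 21]
Union: [1, 3, 6, 7, 8, 9, 10, 12, 17, 18, 21, 30]
|union| = 12

12


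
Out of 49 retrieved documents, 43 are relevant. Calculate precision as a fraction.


Precision = relevant_retrieved / total_retrieved
= 43 / 49
= 43 / (43 + 6)
= 43/49

43/49


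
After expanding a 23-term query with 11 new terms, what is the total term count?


Original terms: 23
Expansion terms: 11
Total = 23 + 11 = 34

34


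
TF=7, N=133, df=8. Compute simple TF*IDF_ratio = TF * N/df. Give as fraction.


TF * (N/df)
= 7 * (133/8)
= 7 * 133/8
= 931/8

931/8


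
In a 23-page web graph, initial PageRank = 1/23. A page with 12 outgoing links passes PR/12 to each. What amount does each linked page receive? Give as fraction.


Initial PR = 1/23 = 1/23
Outlinks = 12
Contribution per link = PR / outlinks
= 1/23 / 12
= 1/276

1/276


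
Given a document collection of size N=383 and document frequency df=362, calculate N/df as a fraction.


IDF ratio = N / df
= 383 / 362
= 383/362

383/362


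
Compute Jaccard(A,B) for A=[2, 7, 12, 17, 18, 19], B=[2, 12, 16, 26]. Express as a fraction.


A intersect B = [2, 12]
|A intersect B| = 2
A union B = [2, 7, 12, 16, 17, 18, 19, 26]
|A union B| = 8
Jaccard = 2/8 = 1/4

1/4


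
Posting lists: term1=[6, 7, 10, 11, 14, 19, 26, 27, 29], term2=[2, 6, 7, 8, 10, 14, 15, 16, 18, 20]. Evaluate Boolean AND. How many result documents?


Boolean AND: find intersection of posting lists
term1 docs: [6, 7, 10, 11, 14, 19, 26, 27, 29]
term2 docs: [2, 6, 7, 8, 10, 14, 15, 16, 18, 20]
Intersection: [6, 7, 10, 14]
|intersection| = 4

4


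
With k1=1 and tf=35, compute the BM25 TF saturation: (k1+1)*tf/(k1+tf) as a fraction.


BM25 TF component = (k1+1)*tf / (k1+tf)
k1 = 1, tf = 35
Numerator = (1+1)*35 = 70
Denominator = 1 + 35 = 36
= 70/36 = 35/18

35/18


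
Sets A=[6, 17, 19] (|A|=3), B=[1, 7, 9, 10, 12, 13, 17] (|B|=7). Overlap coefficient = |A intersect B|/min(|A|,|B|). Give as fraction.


A intersect B = [17]
|A intersect B| = 1
min(|A|, |B|) = min(3, 7) = 3
Overlap = 1 / 3 = 1/3

1/3


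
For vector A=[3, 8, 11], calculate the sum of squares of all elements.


|A|^2 = sum of squared components
A[0]^2 = 3^2 = 9
A[1]^2 = 8^2 = 64
A[2]^2 = 11^2 = 121
Sum = 9 + 64 + 121 = 194

194


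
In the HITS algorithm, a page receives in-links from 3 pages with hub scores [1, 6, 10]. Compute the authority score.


Authority = sum of hub scores of in-linkers
In-link 1: hub score = 1
In-link 2: hub score = 6
In-link 3: hub score = 10
Authority = 1 + 6 + 10 = 17

17


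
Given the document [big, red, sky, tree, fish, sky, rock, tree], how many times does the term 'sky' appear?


Document has 8 words
Scanning for 'sky':
Found at positions: [2, 5]
Count = 2

2


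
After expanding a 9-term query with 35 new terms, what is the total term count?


Original terms: 9
Expansion terms: 35
Total = 9 + 35 = 44

44


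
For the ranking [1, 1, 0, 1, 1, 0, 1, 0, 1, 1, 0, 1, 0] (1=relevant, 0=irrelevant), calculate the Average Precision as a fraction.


Computing P@k for each relevant position:
Position 1: relevant, P@1 = 1/1 = 1
Position 2: relevant, P@2 = 2/2 = 1
Position 3: not relevant
Position 4: relevant, P@4 = 3/4 = 3/4
Position 5: relevant, P@5 = 4/5 = 4/5
Position 6: not relevant
Position 7: relevant, P@7 = 5/7 = 5/7
Position 8: not relevant
Position 9: relevant, P@9 = 6/9 = 2/3
Position 10: relevant, P@10 = 7/10 = 7/10
Position 11: not relevant
Position 12: relevant, P@12 = 8/12 = 2/3
Position 13: not relevant
Sum of P@k = 1 + 1 + 3/4 + 4/5 + 5/7 + 2/3 + 7/10 + 2/3 = 529/84
AP = 529/84 / 8 = 529/672

529/672


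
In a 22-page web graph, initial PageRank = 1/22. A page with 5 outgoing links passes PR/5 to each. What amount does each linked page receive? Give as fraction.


Initial PR = 1/22 = 1/22
Outlinks = 5
Contribution per link = PR / outlinks
= 1/22 / 5
= 1/110

1/110


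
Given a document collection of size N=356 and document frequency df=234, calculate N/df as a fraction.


IDF ratio = N / df
= 356 / 234
= 178/117

178/117


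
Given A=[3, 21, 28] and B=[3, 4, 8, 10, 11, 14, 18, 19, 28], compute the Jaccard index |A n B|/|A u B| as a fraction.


A intersect B = [3, 28]
|A intersect B| = 2
A union B = [3, 4, 8, 10, 11, 14, 18, 19, 21, 28]
|A union B| = 10
Jaccard = 2/10 = 1/5

1/5


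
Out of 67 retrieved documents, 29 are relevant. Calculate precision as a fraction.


Precision = relevant_retrieved / total_retrieved
= 29 / 67
= 29 / (29 + 38)
= 29/67

29/67


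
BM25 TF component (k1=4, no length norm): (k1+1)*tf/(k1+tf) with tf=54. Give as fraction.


BM25 TF component = (k1+1)*tf / (k1+tf)
k1 = 4, tf = 54
Numerator = (4+1)*54 = 270
Denominator = 4 + 54 = 58
= 270/58 = 135/29

135/29


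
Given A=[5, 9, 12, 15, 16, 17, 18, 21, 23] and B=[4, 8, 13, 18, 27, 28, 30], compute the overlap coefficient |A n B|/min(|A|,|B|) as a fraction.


A intersect B = [18]
|A intersect B| = 1
min(|A|, |B|) = min(9, 7) = 7
Overlap = 1 / 7 = 1/7

1/7


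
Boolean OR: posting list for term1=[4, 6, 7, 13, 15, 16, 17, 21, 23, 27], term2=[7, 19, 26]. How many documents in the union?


Boolean OR: find union of posting lists
term1 docs: [4, 6, 7, 13, 15, 16, 17, 21, 23, 27]
term2 docs: [7, 19, 26]
Union: [4, 6, 7, 13, 15, 16, 17, 19, 21, 23, 26, 27]
|union| = 12

12


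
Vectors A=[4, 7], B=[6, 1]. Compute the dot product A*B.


Dot product = sum of element-wise products
A[0]*B[0] = 4*6 = 24
A[1]*B[1] = 7*1 = 7
Sum = 24 + 7 = 31

31


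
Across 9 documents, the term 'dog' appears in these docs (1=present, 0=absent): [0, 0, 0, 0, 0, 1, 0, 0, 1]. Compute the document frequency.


Checking each document for 'dog':
Doc 1: absent
Doc 2: absent
Doc 3: absent
Doc 4: absent
Doc 5: absent
Doc 6: present
Doc 7: absent
Doc 8: absent
Doc 9: present
df = sum of presences = 0 + 0 + 0 + 0 + 0 + 1 + 0 + 0 + 1 = 2

2


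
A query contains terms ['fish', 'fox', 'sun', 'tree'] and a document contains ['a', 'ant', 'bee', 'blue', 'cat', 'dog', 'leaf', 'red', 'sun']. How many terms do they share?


Query terms: ['fish', 'fox', 'sun', 'tree']
Document terms: ['a', 'ant', 'bee', 'blue', 'cat', 'dog', 'leaf', 'red', 'sun']
Common terms: ['sun']
Overlap count = 1

1


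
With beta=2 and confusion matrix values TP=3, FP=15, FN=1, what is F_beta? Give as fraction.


P = TP/(TP+FP) = 3/18 = 1/6
R = TP/(TP+FN) = 3/4 = 3/4
beta^2 = 2^2 = 4
(1 + beta^2) = 5
Numerator = (1+beta^2)*P*R = 5/8
Denominator = beta^2*P + R = 2/3 + 3/4 = 17/12
F_beta = 15/34

15/34


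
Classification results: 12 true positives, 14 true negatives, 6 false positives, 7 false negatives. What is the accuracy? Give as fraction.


Accuracy = (TP + TN) / (TP + TN + FP + FN)
TP + TN = 12 + 14 = 26
Total = 12 + 14 + 6 + 7 = 39
Accuracy = 26 / 39 = 2/3

2/3


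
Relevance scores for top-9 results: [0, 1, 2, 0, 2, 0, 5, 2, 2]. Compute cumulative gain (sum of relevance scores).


Cumulative Gain = sum of relevance scores
Position 1: rel=0, running sum=0
Position 2: rel=1, running sum=1
Position 3: rel=2, running sum=3
Position 4: rel=0, running sum=3
Position 5: rel=2, running sum=5
Position 6: rel=0, running sum=5
Position 7: rel=5, running sum=10
Position 8: rel=2, running sum=12
Position 9: rel=2, running sum=14
CG = 14

14


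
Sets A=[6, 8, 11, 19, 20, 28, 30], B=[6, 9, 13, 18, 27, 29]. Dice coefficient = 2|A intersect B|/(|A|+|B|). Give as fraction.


A intersect B = [6]
|A intersect B| = 1
|A| = 7, |B| = 6
Dice = 2*1 / (7+6)
= 2 / 13 = 2/13

2/13


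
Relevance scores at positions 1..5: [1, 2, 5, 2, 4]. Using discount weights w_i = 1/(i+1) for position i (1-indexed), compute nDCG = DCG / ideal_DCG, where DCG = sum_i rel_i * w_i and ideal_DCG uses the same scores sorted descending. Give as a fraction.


Position discount weights w_i = 1/(i+1) for i=1..5:
Weights = [1/2, 1/3, 1/4, 1/5, 1/6]
Actual relevance: [1, 2, 5, 2, 4]
DCG = 1/2 + 2/3 + 5/4 + 2/5 + 4/6 = 209/60
Ideal relevance (sorted desc): [5, 4, 2, 2, 1]
Ideal DCG = 5/2 + 4/3 + 2/4 + 2/5 + 1/6 = 49/10
nDCG = DCG / ideal_DCG = 209/60 / 49/10 = 209/294

209/294


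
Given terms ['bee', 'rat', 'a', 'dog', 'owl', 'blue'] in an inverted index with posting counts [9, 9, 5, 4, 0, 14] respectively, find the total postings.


Summing posting list sizes:
'bee': 9 postings
'rat': 9 postings
'a': 5 postings
'dog': 4 postings
'owl': 0 postings
'blue': 14 postings
Total = 9 + 9 + 5 + 4 + 0 + 14 = 41

41


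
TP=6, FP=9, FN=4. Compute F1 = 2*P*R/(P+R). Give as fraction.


F1 = 2 * P * R / (P + R)
P = TP/(TP+FP) = 6/15 = 2/5
R = TP/(TP+FN) = 6/10 = 3/5
2 * P * R = 2 * 2/5 * 3/5 = 12/25
P + R = 2/5 + 3/5 = 1
F1 = 12/25 / 1 = 12/25

12/25


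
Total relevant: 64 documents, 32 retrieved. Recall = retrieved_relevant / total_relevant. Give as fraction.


Recall = retrieved_relevant / total_relevant
= 32 / 64
= 32 / (32 + 32)
= 1/2

1/2


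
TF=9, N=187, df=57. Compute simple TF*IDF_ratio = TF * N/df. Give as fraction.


TF * (N/df)
= 9 * (187/57)
= 9 * 187/57
= 561/19

561/19


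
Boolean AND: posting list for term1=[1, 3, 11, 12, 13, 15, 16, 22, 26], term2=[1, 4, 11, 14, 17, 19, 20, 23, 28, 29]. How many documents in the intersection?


Boolean AND: find intersection of posting lists
term1 docs: [1, 3, 11, 12, 13, 15, 16, 22, 26]
term2 docs: [1, 4, 11, 14, 17, 19, 20, 23, 28, 29]
Intersection: [1, 11]
|intersection| = 2

2


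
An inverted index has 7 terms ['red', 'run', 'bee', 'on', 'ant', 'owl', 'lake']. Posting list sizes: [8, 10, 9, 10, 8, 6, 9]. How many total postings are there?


Summing posting list sizes:
'red': 8 postings
'run': 10 postings
'bee': 9 postings
'on': 10 postings
'ant': 8 postings
'owl': 6 postings
'lake': 9 postings
Total = 8 + 10 + 9 + 10 + 8 + 6 + 9 = 60

60
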